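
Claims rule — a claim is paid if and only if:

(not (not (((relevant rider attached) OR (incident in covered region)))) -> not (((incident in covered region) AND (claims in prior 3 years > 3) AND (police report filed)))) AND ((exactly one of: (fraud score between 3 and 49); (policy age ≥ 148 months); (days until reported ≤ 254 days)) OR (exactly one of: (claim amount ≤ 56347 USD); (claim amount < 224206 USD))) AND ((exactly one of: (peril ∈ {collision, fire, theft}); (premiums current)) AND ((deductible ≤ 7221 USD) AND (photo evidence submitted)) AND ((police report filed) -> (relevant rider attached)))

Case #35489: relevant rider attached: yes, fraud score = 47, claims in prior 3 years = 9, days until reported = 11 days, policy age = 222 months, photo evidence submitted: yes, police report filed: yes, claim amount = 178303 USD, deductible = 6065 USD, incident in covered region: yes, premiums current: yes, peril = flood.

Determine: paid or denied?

Denied

Atomic conditions:
  relevant rider attached: yes → true
  incident in covered region: yes → true
  claims in prior 3 years > 3: 9 > 3 is true
  police report filed: yes → true
  fraud score between 3 and 49: 47 in [3, 49] is true
  policy age ≥ 148 months: 222 ≥ 148 is true
  days until reported ≤ 254 days: 11 ≤ 254 is true
  claim amount ≤ 56347 USD: 178303 ≤ 56347 is false
  claim amount < 224206 USD: 178303 < 224206 is true
  peril ∈ {collision, fire, theft}: flood is not in the set → false
  premiums current: yes → true
  deductible ≤ 7221 USD: 6065 ≤ 7221 is true
  photo evidence submitted: yes → true
Combine:
[1.1.1.1] true OR true = true
[1.1.1] NOT true = false
[1.1] NOT false = true
[1.2.1] true AND true AND true = true
[1.2] NOT true = false
[1] true → false = false
[2.1] exactly-one(true, true, true) = false
[2.2] exactly-one(false, true) = true
[2] false OR true = true
[3.1] exactly-one(false, true) = true
[3.2] true AND true = true
[3.3] true → true = true
[3] true AND true AND true = true
[root] false AND true AND true = false
Overall: false → denied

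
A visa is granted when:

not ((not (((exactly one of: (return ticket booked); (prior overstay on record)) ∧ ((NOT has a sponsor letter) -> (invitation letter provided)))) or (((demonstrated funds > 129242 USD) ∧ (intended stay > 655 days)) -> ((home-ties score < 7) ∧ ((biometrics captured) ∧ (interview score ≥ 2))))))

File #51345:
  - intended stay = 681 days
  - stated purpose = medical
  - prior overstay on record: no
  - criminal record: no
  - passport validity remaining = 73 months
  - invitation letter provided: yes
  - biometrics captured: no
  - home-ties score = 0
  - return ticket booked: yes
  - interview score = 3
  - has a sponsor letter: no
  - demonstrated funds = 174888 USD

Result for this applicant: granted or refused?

Atomic conditions:
  return ticket booked: yes → true
  prior overstay on record: no → false
  NOT has a sponsor letter: no → true
  invitation letter provided: yes → true
  demonstrated funds > 129242 USD: 174888 > 129242 is true
  intended stay > 655 days: 681 > 655 is true
  home-ties score < 7: 0 < 7 is true
  biometrics captured: no → false
  interview score ≥ 2: 3 ≥ 2 is true
Combine:
[1.1.1.1] exactly-one(true, false) = true
[1.1.1.2] true → true = true
[1.1.1] true AND true = true
[1.1] NOT true = false
[1.2.1] true AND true = true
[1.2.2.2] false AND true = false
[1.2.2] true AND false = false
[1.2] true → false = false
[1] false OR false = false
[root] NOT false = true
Overall: true → granted

Granted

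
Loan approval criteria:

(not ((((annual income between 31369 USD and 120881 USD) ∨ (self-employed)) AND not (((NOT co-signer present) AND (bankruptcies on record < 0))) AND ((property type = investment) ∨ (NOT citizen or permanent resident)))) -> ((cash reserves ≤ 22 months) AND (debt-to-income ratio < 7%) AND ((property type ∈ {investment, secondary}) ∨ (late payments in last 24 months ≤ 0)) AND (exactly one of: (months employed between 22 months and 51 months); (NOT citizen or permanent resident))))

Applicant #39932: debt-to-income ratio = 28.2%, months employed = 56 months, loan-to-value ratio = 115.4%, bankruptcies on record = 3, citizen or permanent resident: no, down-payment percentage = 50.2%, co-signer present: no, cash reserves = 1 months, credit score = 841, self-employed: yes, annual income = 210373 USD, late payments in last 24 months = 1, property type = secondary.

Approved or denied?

Atomic conditions:
  annual income between 31369 USD and 120881 USD: 210373 in [31369, 120881] is false
  self-employed: yes → true
  NOT co-signer present: no → true
  bankruptcies on record < 0: 3 < 0 is false
  property type = investment: secondary == investment is false
  NOT citizen or permanent resident: no → true
  cash reserves ≤ 22 months: 1 ≤ 22 is true
  debt-to-income ratio < 7%: 28.2 < 7 is false
  property type ∈ {investment, secondary}: secondary is in the set → true
  late payments in last 24 months ≤ 0: 1 ≤ 0 is false
  months employed between 22 months and 51 months: 56 in [22, 51] is false
Combine:
[1.1.1] false OR true = true
[1.1.2.1] true AND false = false
[1.1.2] NOT false = true
[1.1.3] false OR true = true
[1.1] true AND true AND true = true
[1] NOT true = false
[2.3] true OR false = true
[2.4] exactly-one(false, true) = true
[2] true AND false AND true AND true = false
[root] false → false (antecedent false ⇒ implication holds) = true
Overall: true → approved

Approved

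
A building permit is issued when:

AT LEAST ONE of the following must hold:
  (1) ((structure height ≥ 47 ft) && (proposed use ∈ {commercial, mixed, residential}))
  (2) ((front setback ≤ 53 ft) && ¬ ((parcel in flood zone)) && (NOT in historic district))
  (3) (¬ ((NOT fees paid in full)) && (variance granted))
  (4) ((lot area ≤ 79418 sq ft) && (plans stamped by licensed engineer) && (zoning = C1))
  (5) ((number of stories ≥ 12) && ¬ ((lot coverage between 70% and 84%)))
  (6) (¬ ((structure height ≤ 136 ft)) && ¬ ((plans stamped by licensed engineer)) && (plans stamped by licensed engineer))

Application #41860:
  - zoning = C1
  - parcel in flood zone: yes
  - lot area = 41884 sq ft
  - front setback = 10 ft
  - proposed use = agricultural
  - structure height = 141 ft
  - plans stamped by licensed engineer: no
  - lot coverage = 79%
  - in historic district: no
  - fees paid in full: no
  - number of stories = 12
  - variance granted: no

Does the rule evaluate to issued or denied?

Atomic conditions:
  structure height ≥ 47 ft: 141 ≥ 47 is true
  proposed use ∈ {commercial, mixed, residential}: agricultural is not in the set → false
  front setback ≤ 53 ft: 10 ≤ 53 is true
  parcel in flood zone: yes → true
  NOT in historic district: no → true
  NOT fees paid in full: no → true
  variance granted: no → false
  lot area ≤ 79418 sq ft: 41884 ≤ 79418 is true
  plans stamped by licensed engineer: no → false
  zoning = C1: C1 == C1 is true
  number of stories ≥ 12: 12 ≥ 12 is true
  lot coverage between 70% and 84%: 79 in [70, 84] is true
  structure height ≤ 136 ft: 141 ≤ 136 is false
Combine:
[1] true AND false = false
[2.2] NOT true = false
[2] true AND false AND true = false
[3.1] NOT true = false
[3] false AND false = false
[4] true AND false AND true = false
[5.2] NOT true = false
[5] true AND false = false
[6.1] NOT false = true
[6.2] NOT false = true
[6] true AND true AND false = false
[root] false OR false OR false OR false OR false OR false = false
Overall: false → denied

Denied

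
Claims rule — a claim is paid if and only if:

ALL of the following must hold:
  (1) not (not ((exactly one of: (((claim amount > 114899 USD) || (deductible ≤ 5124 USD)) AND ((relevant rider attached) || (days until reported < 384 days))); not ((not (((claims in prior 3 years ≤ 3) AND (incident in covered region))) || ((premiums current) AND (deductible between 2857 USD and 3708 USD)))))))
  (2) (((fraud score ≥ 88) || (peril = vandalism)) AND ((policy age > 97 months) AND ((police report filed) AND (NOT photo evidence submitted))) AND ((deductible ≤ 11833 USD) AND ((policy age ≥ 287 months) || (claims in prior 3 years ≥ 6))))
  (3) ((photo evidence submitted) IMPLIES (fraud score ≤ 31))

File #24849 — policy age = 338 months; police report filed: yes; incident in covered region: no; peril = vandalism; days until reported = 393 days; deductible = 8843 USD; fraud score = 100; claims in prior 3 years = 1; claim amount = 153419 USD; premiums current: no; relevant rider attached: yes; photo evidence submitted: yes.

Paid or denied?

Atomic conditions:
  claim amount > 114899 USD: 153419 > 114899 is true
  deductible ≤ 5124 USD: 8843 ≤ 5124 is false
  relevant rider attached: yes → true
  days until reported < 384 days: 393 < 384 is false
  claims in prior 3 years ≤ 3: 1 ≤ 3 is true
  incident in covered region: no → false
  premiums current: no → false
  deductible between 2857 USD and 3708 USD: 8843 in [2857, 3708] is false
  fraud score ≥ 88: 100 ≥ 88 is true
  peril = vandalism: vandalism == vandalism is true
  policy age > 97 months: 338 > 97 is true
  police report filed: yes → true
  NOT photo evidence submitted: yes → false
  deductible ≤ 11833 USD: 8843 ≤ 11833 is true
  policy age ≥ 287 months: 338 ≥ 287 is true
  claims in prior 3 years ≥ 6: 1 ≥ 6 is false
  photo evidence submitted: yes → true
  fraud score ≤ 31: 100 ≤ 31 is false
Combine:
[1.1.1.1.1] true OR false = true
[1.1.1.1.2] true OR false = true
[1.1.1.1] true AND true = true
[1.1.1.2.1.1.1] true AND false = false
[1.1.1.2.1.1] NOT false = true
[1.1.1.2.1.2] false AND false = false
[1.1.1.2.1] true OR false = true
[1.1.1.2] NOT true = false
[1.1.1] exactly-one(true, false) = true
[1.1] NOT true = false
[1] NOT false = true
[2.1] true OR true = true
[2.2.2] true AND false = false
[2.2] true AND false = false
[2.3.2] true OR false = true
[2.3] true AND true = true
[2] true AND false AND true = false
[3] true → false = false
[root] true AND false AND false = false
Overall: false → denied

Denied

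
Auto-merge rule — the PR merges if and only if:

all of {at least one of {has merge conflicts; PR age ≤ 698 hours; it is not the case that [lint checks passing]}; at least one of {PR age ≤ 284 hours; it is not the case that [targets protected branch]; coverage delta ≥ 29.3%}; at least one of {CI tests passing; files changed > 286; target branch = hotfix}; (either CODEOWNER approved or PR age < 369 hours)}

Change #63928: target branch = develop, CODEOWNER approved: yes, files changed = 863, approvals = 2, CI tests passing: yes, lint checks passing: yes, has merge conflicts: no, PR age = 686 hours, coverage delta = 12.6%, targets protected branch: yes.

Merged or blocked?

Blocked

Atomic conditions:
  has merge conflicts: no → false
  PR age ≤ 698 hours: 686 ≤ 698 is true
  lint checks passing: yes → true
  PR age ≤ 284 hours: 686 ≤ 284 is false
  targets protected branch: yes → true
  coverage delta ≥ 29.3%: 12.6 ≥ 29.3 is false
  CI tests passing: yes → true
  files changed > 286: 863 > 286 is true
  target branch = hotfix: develop == hotfix is false
  CODEOWNER approved: yes → true
  PR age < 369 hours: 686 < 369 is false
Combine:
[1.3] NOT true = false
[1] false OR true OR false = true
[2.2] NOT true = false
[2] false OR false OR false = false
[3] true OR true OR false = true
[4] true OR false = true
[root] true AND false AND true AND true = false
Overall: false → blocked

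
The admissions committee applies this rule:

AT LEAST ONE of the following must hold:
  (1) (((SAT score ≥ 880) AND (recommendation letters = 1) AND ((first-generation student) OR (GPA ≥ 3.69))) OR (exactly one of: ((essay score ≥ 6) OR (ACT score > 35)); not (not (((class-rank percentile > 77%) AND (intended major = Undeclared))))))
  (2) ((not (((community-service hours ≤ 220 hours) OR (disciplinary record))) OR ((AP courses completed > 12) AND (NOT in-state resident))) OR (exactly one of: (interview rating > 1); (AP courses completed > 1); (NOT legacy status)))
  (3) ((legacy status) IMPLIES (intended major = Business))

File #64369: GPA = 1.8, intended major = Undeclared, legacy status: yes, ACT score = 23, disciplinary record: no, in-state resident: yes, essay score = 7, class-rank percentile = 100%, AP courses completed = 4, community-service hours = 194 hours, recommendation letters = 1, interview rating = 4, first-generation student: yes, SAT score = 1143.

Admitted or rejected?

Atomic conditions:
  SAT score ≥ 880: 1143 ≥ 880 is true
  recommendation letters = 1: 1 == 1 is true
  first-generation student: yes → true
  GPA ≥ 3.69: 1.8 ≥ 3.69 is false
  essay score ≥ 6: 7 ≥ 6 is true
  ACT score > 35: 23 > 35 is false
  class-rank percentile > 77%: 100 > 77 is true
  intended major = Undeclared: Undeclared == Undeclared is true
  community-service hours ≤ 220 hours: 194 ≤ 220 is true
  disciplinary record: no → false
  AP courses completed > 12: 4 > 12 is false
  NOT in-state resident: yes → false
  interview rating > 1: 4 > 1 is true
  AP courses completed > 1: 4 > 1 is true
  NOT legacy status: yes → false
  legacy status: yes → true
  intended major = Business: Undeclared == Business is false
Combine:
[1.1.3] true OR false = true
[1.1] true AND true AND true = true
[1.2.1] true OR false = true
[1.2.2.1.1] true AND true = true
[1.2.2.1] NOT true = false
[1.2.2] NOT false = true
[1.2] exactly-one(true, true) = false
[1] true OR false = true
[2.1.1.1] true OR false = true
[2.1.1] NOT true = false
[2.1.2] false AND false = false
[2.1] false OR false = false
[2.2] exactly-one(true, true, false) = false
[2] false OR false = false
[3] true → false = false
[root] true OR false OR false = true
Overall: true → admitted

Admitted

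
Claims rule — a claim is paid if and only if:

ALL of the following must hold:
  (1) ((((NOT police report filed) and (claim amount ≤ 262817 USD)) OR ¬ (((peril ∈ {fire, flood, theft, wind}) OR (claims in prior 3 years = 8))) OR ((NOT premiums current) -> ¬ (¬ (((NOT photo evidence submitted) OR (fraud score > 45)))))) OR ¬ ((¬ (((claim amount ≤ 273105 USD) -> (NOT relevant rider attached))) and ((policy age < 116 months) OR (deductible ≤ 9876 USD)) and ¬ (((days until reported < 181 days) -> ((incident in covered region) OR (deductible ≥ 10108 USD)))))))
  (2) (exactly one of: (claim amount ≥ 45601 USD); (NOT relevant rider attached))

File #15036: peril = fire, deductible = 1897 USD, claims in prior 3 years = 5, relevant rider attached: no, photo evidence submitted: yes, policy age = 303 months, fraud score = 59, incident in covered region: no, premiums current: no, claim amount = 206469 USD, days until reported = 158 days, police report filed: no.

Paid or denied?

Denied

Atomic conditions:
  NOT police report filed: no → true
  claim amount ≤ 262817 USD: 206469 ≤ 262817 is true
  peril ∈ {fire, flood, theft, wind}: fire is in the set → true
  claims in prior 3 years = 8: 5 == 8 is false
  NOT premiums current: no → true
  NOT photo evidence submitted: yes → false
  fraud score > 45: 59 > 45 is true
  claim amount ≤ 273105 USD: 206469 ≤ 273105 is true
  NOT relevant rider attached: no → true
  policy age < 116 months: 303 < 116 is false
  deductible ≤ 9876 USD: 1897 ≤ 9876 is true
  days until reported < 181 days: 158 < 181 is true
  incident in covered region: no → false
  deductible ≥ 10108 USD: 1897 ≥ 10108 is false
  claim amount ≥ 45601 USD: 206469 ≥ 45601 is true
Combine:
[1.1.1] true AND true = true
[1.1.2.1] true OR false = true
[1.1.2] NOT true = false
[1.1.3.2.1.1] false OR true = true
[1.1.3.2.1] NOT true = false
[1.1.3.2] NOT false = true
[1.1.3] true → true = true
[1.1] true OR false OR true = true
[1.2.1.1.1] true → true = true
[1.2.1.1] NOT true = false
[1.2.1.2] false OR true = true
[1.2.1.3.1.2] false OR false = false
[1.2.1.3.1] true → false = false
[1.2.1.3] NOT false = true
[1.2.1] false AND true AND true = false
[1.2] NOT false = true
[1] true OR true = true
[2] exactly-one(true, true) = false
[root] true AND false = false
Overall: false → denied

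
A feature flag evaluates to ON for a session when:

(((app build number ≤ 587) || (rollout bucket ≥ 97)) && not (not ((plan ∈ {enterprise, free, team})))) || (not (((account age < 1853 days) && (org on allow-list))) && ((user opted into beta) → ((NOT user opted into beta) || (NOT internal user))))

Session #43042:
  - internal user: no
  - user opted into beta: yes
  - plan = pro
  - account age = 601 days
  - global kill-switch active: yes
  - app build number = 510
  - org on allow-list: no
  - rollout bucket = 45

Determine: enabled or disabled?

Enabled

Atomic conditions:
  app build number ≤ 587: 510 ≤ 587 is true
  rollout bucket ≥ 97: 45 ≥ 97 is false
  plan ∈ {enterprise, free, team}: pro is not in the set → false
  account age < 1853 days: 601 < 1853 is true
  org on allow-list: no → false
  user opted into beta: yes → true
  NOT user opted into beta: yes → false
  NOT internal user: no → true
Combine:
[1.1] true OR false = true
[1.2.1] NOT false = true
[1.2] NOT true = false
[1] true AND false = false
[2.1.1] true AND false = false
[2.1] NOT false = true
[2.2.2] false OR true = true
[2.2] true → true = true
[2] true AND true = true
[root] false OR true = true
Overall: true → enabled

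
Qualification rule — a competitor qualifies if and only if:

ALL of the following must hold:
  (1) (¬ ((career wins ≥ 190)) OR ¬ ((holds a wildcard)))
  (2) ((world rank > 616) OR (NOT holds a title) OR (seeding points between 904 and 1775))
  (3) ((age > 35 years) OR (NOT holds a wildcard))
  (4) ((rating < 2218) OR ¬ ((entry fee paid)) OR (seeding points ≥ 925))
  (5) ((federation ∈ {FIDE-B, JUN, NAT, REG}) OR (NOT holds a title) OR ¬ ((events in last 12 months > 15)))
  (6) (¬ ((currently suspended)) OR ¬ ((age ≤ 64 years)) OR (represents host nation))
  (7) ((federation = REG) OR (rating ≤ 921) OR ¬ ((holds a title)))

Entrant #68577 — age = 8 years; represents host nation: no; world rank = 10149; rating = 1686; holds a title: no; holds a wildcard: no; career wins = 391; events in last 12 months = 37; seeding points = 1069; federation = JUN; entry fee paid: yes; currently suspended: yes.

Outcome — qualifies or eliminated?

Atomic conditions:
  career wins ≥ 190: 391 ≥ 190 is true
  holds a wildcard: no → false
  world rank > 616: 10149 > 616 is true
  NOT holds a title: no → true
  seeding points between 904 and 1775: 1069 in [904, 1775] is true
  age > 35 years: 8 > 35 is false
  NOT holds a wildcard: no → true
  rating < 2218: 1686 < 2218 is true
  entry fee paid: yes → true
  seeding points ≥ 925: 1069 ≥ 925 is true
  federation ∈ {FIDE-B, JUN, NAT, REG}: JUN is in the set → true
  events in last 12 months > 15: 37 > 15 is true
  currently suspended: yes → true
  age ≤ 64 years: 8 ≤ 64 is true
  represents host nation: no → false
  federation = REG: JUN == REG is false
  rating ≤ 921: 1686 ≤ 921 is false
  holds a title: no → false
Combine:
[1.1] NOT true = false
[1.2] NOT false = true
[1] false OR true = true
[2] true OR true OR true = true
[3] false OR true = true
[4.2] NOT true = false
[4] true OR false OR true = true
[5.3] NOT true = false
[5] true OR true OR false = true
[6.1] NOT true = false
[6.2] NOT true = false
[6] false OR false OR false = false
[7.3] NOT false = true
[7] false OR false OR true = true
[root] true AND true AND true AND true AND true AND false AND true = false
Overall: false → eliminated

Eliminated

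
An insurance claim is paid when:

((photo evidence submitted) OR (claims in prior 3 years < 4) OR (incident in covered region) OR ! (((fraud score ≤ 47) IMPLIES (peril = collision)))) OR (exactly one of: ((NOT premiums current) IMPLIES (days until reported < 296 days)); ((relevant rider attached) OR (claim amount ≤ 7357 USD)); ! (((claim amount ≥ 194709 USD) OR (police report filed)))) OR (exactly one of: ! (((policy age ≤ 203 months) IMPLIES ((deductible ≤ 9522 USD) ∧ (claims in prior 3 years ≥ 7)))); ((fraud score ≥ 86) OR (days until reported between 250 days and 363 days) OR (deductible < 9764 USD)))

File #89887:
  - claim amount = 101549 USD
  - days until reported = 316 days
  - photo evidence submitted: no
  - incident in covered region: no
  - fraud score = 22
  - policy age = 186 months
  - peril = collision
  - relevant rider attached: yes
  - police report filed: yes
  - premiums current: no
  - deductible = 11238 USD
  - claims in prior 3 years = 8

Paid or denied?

Atomic conditions:
  photo evidence submitted: no → false
  claims in prior 3 years < 4: 8 < 4 is false
  incident in covered region: no → false
  fraud score ≤ 47: 22 ≤ 47 is true
  peril = collision: collision == collision is true
  NOT premiums current: no → true
  days until reported < 296 days: 316 < 296 is false
  relevant rider attached: yes → true
  claim amount ≤ 7357 USD: 101549 ≤ 7357 is false
  claim amount ≥ 194709 USD: 101549 ≥ 194709 is false
  police report filed: yes → true
  policy age ≤ 203 months: 186 ≤ 203 is true
  deductible ≤ 9522 USD: 11238 ≤ 9522 is false
  claims in prior 3 years ≥ 7: 8 ≥ 7 is true
  fraud score ≥ 86: 22 ≥ 86 is false
  days until reported between 250 days and 363 days: 316 in [250, 363] is true
  deductible < 9764 USD: 11238 < 9764 is false
Combine:
[1.4.1] true → true = true
[1.4] NOT true = false
[1] false OR false OR false OR false = false
[2.1] true → false = false
[2.2] true OR false = true
[2.3.1] false OR true = true
[2.3] NOT true = false
[2] exactly-one(false, true, false) = true
[3.1.1.2] false AND true = false
[3.1.1] true → false = false
[3.1] NOT false = true
[3.2] false OR true OR false = true
[3] exactly-one(true, true) = false
[root] false OR true OR false = true
Overall: true → paid

Paid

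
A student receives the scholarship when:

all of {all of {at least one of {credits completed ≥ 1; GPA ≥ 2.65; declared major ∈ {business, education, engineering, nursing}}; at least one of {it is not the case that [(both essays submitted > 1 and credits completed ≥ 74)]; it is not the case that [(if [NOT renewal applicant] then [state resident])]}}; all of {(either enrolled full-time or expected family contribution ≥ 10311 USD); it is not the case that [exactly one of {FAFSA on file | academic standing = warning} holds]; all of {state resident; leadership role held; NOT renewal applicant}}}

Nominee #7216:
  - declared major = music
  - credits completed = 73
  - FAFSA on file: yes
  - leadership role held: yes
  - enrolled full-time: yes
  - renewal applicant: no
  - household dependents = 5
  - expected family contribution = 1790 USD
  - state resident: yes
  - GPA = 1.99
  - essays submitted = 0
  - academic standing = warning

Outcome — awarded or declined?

Awarded

Atomic conditions:
  credits completed ≥ 1: 73 ≥ 1 is true
  GPA ≥ 2.65: 1.99 ≥ 2.65 is false
  declared major ∈ {business, education, engineering, nursing}: music is not in the set → false
  essays submitted > 1: 0 > 1 is false
  credits completed ≥ 74: 73 ≥ 74 is false
  NOT renewal applicant: no → true
  state resident: yes → true
  enrolled full-time: yes → true
  expected family contribution ≥ 10311 USD: 1790 ≥ 10311 is false
  FAFSA on file: yes → true
  academic standing = warning: warning == warning is true
  leadership role held: yes → true
Combine:
[1.1] true OR false OR false = true
[1.2.1.1] false AND false = false
[1.2.1] NOT false = true
[1.2.2.1] true → true = true
[1.2.2] NOT true = false
[1.2] true OR false = true
[1] true AND true = true
[2.1] true OR false = true
[2.2.1] exactly-one(true, true) = false
[2.2] NOT false = true
[2.3] true AND true AND true = true
[2] true AND true AND true = true
[root] true AND true = true
Overall: true → awarded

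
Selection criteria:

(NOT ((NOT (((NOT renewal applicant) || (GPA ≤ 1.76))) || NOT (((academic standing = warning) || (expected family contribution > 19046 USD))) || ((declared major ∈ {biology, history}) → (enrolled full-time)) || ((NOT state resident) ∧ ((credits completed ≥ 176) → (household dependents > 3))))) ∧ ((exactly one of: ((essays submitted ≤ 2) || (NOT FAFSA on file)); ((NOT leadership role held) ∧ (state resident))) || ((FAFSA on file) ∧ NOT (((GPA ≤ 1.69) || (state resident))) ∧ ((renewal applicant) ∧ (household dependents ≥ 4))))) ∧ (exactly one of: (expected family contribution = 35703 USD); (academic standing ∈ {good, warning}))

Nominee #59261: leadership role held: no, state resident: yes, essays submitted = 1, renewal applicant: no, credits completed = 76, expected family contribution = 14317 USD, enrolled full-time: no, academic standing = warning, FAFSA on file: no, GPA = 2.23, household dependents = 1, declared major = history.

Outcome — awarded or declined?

Declined

Atomic conditions:
  NOT renewal applicant: no → true
  GPA ≤ 1.76: 2.23 ≤ 1.76 is false
  academic standing = warning: warning == warning is true
  expected family contribution > 19046 USD: 14317 > 19046 is false
  declared major ∈ {biology, history}: history is in the set → true
  enrolled full-time: no → false
  NOT state resident: yes → false
  credits completed ≥ 176: 76 ≥ 176 is false
  household dependents > 3: 1 > 3 is false
  essays submitted ≤ 2: 1 ≤ 2 is true
  NOT FAFSA on file: no → true
  NOT leadership role held: no → true
  state resident: yes → true
  FAFSA on file: no → false
  GPA ≤ 1.69: 2.23 ≤ 1.69 is false
  renewal applicant: no → false
  household dependents ≥ 4: 1 ≥ 4 is false
  expected family contribution = 35703 USD: 14317 == 35703 is false
  academic standing ∈ {good, warning}: warning is in the set → true
Combine:
[1.1.1.1.1] true OR false = true
[1.1.1.1] NOT true = false
[1.1.1.2.1] true OR false = true
[1.1.1.2] NOT true = false
[1.1.1.3] true → false = false
[1.1.1.4.2] false → false (antecedent false ⇒ implication holds) = true
[1.1.1.4] false AND true = false
[1.1.1] false OR false OR false OR false = false
[1.1] NOT false = true
[1.2.1.1] true OR true = true
[1.2.1.2] true AND true = true
[1.2.1] exactly-one(true, true) = false
[1.2.2.2.1] false OR true = true
[1.2.2.2] NOT true = false
[1.2.2.3] false AND false = false
[1.2.2] false AND false AND false = false
[1.2] false OR false = false
[1] true AND false = false
[2] exactly-one(false, true) = true
[root] false AND true = false
Overall: false → declined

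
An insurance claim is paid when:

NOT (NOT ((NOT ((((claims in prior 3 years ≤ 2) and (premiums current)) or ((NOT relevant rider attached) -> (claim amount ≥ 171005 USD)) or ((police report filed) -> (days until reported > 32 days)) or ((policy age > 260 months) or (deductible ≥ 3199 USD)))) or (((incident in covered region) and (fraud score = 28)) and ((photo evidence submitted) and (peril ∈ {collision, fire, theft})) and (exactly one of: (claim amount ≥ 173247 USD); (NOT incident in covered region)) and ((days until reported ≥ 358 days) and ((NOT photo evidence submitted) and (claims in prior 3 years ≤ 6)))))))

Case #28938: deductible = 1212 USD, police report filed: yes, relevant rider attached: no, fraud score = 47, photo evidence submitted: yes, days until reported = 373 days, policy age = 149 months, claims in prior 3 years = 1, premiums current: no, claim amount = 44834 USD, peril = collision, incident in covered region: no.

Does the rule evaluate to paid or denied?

Atomic conditions:
  claims in prior 3 years ≤ 2: 1 ≤ 2 is true
  premiums current: no → false
  NOT relevant rider attached: no → true
  claim amount ≥ 171005 USD: 44834 ≥ 171005 is false
  police report filed: yes → true
  days until reported > 32 days: 373 > 32 is true
  policy age > 260 months: 149 > 260 is false
  deductible ≥ 3199 USD: 1212 ≥ 3199 is false
  incident in covered region: no → false
  fraud score = 28: 47 == 28 is false
  photo evidence submitted: yes → true
  peril ∈ {collision, fire, theft}: collision is in the set → true
  claim amount ≥ 173247 USD: 44834 ≥ 173247 is false
  NOT incident in covered region: no → true
  days until reported ≥ 358 days: 373 ≥ 358 is true
  NOT photo evidence submitted: yes → false
  claims in prior 3 years ≤ 6: 1 ≤ 6 is true
Combine:
[1.1.1.1.1] true AND false = false
[1.1.1.1.2] true → false = false
[1.1.1.1.3] true → true = true
[1.1.1.1.4] false OR false = false
[1.1.1.1] false OR false OR true OR false = true
[1.1.1] NOT true = false
[1.1.2.1] false AND false = false
[1.1.2.2] true AND true = true
[1.1.2.3] exactly-one(false, true) = true
[1.1.2.4.2] false AND true = false
[1.1.2.4] true AND false = false
[1.1.2] false AND true AND true AND false = false
[1.1] false OR false = false
[1] NOT false = true
[root] NOT true = false
Overall: false → denied

Denied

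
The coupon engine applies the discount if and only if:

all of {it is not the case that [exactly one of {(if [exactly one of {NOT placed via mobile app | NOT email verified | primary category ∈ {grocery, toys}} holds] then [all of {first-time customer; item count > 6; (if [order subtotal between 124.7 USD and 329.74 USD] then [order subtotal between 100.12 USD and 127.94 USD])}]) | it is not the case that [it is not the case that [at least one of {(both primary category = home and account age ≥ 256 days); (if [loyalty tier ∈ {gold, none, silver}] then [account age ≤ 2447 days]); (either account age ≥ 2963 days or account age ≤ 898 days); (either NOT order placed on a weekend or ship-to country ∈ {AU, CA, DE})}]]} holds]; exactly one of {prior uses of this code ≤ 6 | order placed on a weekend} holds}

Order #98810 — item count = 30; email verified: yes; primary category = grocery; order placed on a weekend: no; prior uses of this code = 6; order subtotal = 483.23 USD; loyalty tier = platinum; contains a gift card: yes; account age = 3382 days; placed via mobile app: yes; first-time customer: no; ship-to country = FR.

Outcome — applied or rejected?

Atomic conditions:
  NOT placed via mobile app: yes → false
  NOT email verified: yes → false
  primary category ∈ {grocery, toys}: grocery is in the set → true
  first-time customer: no → false
  item count > 6: 30 > 6 is true
  order subtotal between 124.7 USD and 329.74 USD: 483.23 in [124.7, 329.74] is false
  order subtotal between 100.12 USD and 127.94 USD: 483.23 in [100.12, 127.94] is false
  primary category = home: grocery == home is false
  account age ≥ 256 days: 3382 ≥ 256 is true
  loyalty tier ∈ {gold, none, silver}: platinum is not in the set → false
  account age ≤ 2447 days: 3382 ≤ 2447 is false
  account age ≥ 2963 days: 3382 ≥ 2963 is true
  account age ≤ 898 days: 3382 ≤ 898 is false
  NOT order placed on a weekend: no → true
  ship-to country ∈ {AU, CA, DE}: FR is not in the set → false
  prior uses of this code ≤ 6: 6 ≤ 6 is true
  order placed on a weekend: no → false
Combine:
[1.1.1.1] exactly-one(false, false, true) = true
[1.1.1.2.3] false → false (antecedent false ⇒ implication holds) = true
[1.1.1.2] false AND true AND true = false
[1.1.1] true → false = false
[1.1.2.1.1.1] false AND true = false
[1.1.2.1.1.2] false → false (antecedent false ⇒ implication holds) = true
[1.1.2.1.1.3] true OR false = true
[1.1.2.1.1.4] true OR false = true
[1.1.2.1.1] false OR true OR true OR true = true
[1.1.2.1] NOT true = false
[1.1.2] NOT false = true
[1.1] exactly-one(false, true) = true
[1] NOT true = false
[2] exactly-one(true, false) = true
[root] false AND true = false
Overall: false → rejected

Rejected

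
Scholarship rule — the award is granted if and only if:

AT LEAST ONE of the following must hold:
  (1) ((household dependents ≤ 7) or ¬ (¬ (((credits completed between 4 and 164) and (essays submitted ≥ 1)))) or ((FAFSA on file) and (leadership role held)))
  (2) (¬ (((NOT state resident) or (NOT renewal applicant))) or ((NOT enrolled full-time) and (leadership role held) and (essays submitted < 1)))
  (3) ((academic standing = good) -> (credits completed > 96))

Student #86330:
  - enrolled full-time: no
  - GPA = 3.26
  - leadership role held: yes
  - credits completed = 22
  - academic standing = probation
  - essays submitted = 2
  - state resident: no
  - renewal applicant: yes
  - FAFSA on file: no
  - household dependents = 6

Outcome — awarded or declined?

Awarded

Atomic conditions:
  household dependents ≤ 7: 6 ≤ 7 is true
  credits completed between 4 and 164: 22 in [4, 164] is true
  essays submitted ≥ 1: 2 ≥ 1 is true
  FAFSA on file: no → false
  leadership role held: yes → true
  NOT state resident: no → true
  NOT renewal applicant: yes → false
  NOT enrolled full-time: no → true
  essays submitted < 1: 2 < 1 is false
  academic standing = good: probation == good is false
  credits completed > 96: 22 > 96 is false
Combine:
[1.2.1.1] true AND true = true
[1.2.1] NOT true = false
[1.2] NOT false = true
[1.3] false AND true = false
[1] true OR true OR false = true
[2.1.1] true OR false = true
[2.1] NOT true = false
[2.2] true AND true AND false = false
[2] false OR false = false
[3] false → false (antecedent false ⇒ implication holds) = true
[root] true OR false OR true = true
Overall: true → awarded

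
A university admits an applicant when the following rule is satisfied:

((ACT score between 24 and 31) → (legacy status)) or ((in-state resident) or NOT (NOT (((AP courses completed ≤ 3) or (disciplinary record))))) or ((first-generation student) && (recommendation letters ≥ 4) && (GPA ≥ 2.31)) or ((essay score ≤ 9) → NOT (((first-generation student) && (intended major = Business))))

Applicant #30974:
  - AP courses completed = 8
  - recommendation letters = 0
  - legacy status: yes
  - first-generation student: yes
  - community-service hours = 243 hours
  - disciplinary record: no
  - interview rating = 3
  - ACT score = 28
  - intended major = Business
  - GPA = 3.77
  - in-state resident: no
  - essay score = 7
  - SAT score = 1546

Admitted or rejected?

Atomic conditions:
  ACT score between 24 and 31: 28 in [24, 31] is true
  legacy status: yes → true
  in-state resident: no → false
  AP courses completed ≤ 3: 8 ≤ 3 is false
  disciplinary record: no → false
  first-generation student: yes → true
  recommendation letters ≥ 4: 0 ≥ 4 is false
  GPA ≥ 2.31: 3.77 ≥ 2.31 is true
  essay score ≤ 9: 7 ≤ 9 is true
  intended major = Business: Business == Business is true
Combine:
[1] true → true = true
[2.2.1.1] false OR false = false
[2.2.1] NOT false = true
[2.2] NOT true = false
[2] false OR false = false
[3] true AND false AND true = false
[4.2.1] true AND true = true
[4.2] NOT true = false
[4] true → false = false
[root] true OR false OR false OR false = true
Overall: true → admitted

Admitted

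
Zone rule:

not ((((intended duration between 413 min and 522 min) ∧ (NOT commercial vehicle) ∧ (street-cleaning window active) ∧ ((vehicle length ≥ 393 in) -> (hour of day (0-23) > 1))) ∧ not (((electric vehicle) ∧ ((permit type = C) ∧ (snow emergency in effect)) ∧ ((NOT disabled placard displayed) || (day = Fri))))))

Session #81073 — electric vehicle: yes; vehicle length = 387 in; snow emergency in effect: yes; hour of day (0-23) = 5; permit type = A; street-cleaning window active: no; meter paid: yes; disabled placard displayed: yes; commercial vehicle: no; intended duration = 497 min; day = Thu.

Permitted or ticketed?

Permitted

Atomic conditions:
  intended duration between 413 min and 522 min: 497 in [413, 522] is true
  NOT commercial vehicle: no → true
  street-cleaning window active: no → false
  vehicle length ≥ 393 in: 387 ≥ 393 is false
  hour of day (0-23) > 1: 5 > 1 is true
  electric vehicle: yes → true
  permit type = C: A == C is false
  snow emergency in effect: yes → true
  NOT disabled placard displayed: yes → false
  day = Fri: Thu == Fri is false
Combine:
[1.1.4] false → true (antecedent false ⇒ implication holds) = true
[1.1] true AND true AND false AND true = false
[1.2.1.2] false AND true = false
[1.2.1.3] false OR false = false
[1.2.1] true AND false AND false = false
[1.2] NOT false = true
[1] false AND true = false
[root] NOT false = true
Overall: true → permitted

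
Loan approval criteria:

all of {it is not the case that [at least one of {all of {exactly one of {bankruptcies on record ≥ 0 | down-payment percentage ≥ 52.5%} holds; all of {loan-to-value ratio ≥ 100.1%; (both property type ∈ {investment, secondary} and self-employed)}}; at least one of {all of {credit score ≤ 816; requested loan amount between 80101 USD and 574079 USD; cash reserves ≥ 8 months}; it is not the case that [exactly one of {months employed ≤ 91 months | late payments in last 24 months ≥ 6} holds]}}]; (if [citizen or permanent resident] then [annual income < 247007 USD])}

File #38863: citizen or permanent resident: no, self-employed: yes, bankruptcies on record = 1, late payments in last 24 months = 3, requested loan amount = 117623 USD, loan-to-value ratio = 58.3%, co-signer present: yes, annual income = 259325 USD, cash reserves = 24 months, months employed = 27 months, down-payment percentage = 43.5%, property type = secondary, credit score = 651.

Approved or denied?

Atomic conditions:
  bankruptcies on record ≥ 0: 1 ≥ 0 is true
  down-payment percentage ≥ 52.5%: 43.5 ≥ 52.5 is false
  loan-to-value ratio ≥ 100.1%: 58.3 ≥ 100.1 is false
  property type ∈ {investment, secondary}: secondary is in the set → true
  self-employed: yes → true
  credit score ≤ 816: 651 ≤ 816 is true
  requested loan amount between 80101 USD and 574079 USD: 117623 in [80101, 574079] is true
  cash reserves ≥ 8 months: 24 ≥ 8 is true
  months employed ≤ 91 months: 27 ≤ 91 is true
  late payments in last 24 months ≥ 6: 3 ≥ 6 is false
  citizen or permanent resident: no → false
  annual income < 247007 USD: 259325 < 247007 is false
Combine:
[1.1.1.1] exactly-one(true, false) = true
[1.1.1.2.2] true AND true = true
[1.1.1.2] false AND true = false
[1.1.1] true AND false = false
[1.1.2.1] true AND true AND true = true
[1.1.2.2.1] exactly-one(true, false) = true
[1.1.2.2] NOT true = false
[1.1.2] true OR false = true
[1.1] false OR true = true
[1] NOT true = false
[2] false → false (antecedent false ⇒ implication holds) = true
[root] false AND true = false
Overall: false → denied

Denied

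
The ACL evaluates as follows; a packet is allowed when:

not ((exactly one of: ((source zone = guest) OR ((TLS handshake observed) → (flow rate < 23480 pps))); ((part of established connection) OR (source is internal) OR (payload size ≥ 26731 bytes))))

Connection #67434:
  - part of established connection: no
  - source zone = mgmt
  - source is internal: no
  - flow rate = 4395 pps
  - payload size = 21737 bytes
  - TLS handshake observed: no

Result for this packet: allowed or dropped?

Atomic conditions:
  source zone = guest: mgmt == guest is false
  TLS handshake observed: no → false
  flow rate < 23480 pps: 4395 < 23480 is true
  part of established connection: no → false
  source is internal: no → false
  payload size ≥ 26731 bytes: 21737 ≥ 26731 is false
Combine:
[1.1.2] false → true (antecedent false ⇒ implication holds) = true
[1.1] false OR true = true
[1.2] false OR false OR false = false
[1] exactly-one(true, false) = true
[root] NOT true = false
Overall: false → dropped

Dropped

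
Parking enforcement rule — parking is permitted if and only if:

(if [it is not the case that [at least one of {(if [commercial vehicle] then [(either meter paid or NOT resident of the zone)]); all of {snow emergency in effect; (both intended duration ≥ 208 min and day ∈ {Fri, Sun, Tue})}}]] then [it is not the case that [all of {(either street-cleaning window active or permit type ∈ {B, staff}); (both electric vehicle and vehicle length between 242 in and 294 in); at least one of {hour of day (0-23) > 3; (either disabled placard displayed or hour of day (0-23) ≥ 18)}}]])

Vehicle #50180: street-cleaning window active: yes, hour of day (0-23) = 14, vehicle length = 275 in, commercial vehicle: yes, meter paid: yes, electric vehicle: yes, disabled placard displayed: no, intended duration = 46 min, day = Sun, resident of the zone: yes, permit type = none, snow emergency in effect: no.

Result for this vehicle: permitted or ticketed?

Atomic conditions:
  commercial vehicle: yes → true
  meter paid: yes → true
  NOT resident of the zone: yes → false
  snow emergency in effect: no → false
  intended duration ≥ 208 min: 46 ≥ 208 is false
  day ∈ {Fri, Sun, Tue}: Sun is in the set → true
  street-cleaning window active: yes → true
  permit type ∈ {B, staff}: none is not in the set → false
  electric vehicle: yes → true
  vehicle length between 242 in and 294 in: 275 in [242, 294] is true
  hour of day (0-23) > 3: 14 > 3 is true
  disabled placard displayed: no → false
  hour of day (0-23) ≥ 18: 14 ≥ 18 is false
Combine:
[1.1.1.2] true OR false = true
[1.1.1] true → true = true
[1.1.2.2] false AND true = false
[1.1.2] false AND false = false
[1.1] true OR false = true
[1] NOT true = false
[2.1.1] true OR false = true
[2.1.2] true AND true = true
[2.1.3.2] false OR false = false
[2.1.3] true OR false = true
[2.1] true AND true AND true = true
[2] NOT true = false
[root] false → false (antecedent false ⇒ implication holds) = true
Overall: true → permitted

Permitted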